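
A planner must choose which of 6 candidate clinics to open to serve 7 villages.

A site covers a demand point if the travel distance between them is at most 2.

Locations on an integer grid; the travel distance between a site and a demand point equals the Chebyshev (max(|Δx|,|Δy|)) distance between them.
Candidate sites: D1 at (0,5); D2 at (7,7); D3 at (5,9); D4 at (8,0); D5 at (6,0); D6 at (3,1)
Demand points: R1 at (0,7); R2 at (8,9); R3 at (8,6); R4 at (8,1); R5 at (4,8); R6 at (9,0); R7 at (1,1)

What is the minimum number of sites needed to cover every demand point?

5

Coverage sets (demand points within 2 of each site):
  D1: {R1}
  D2: {R2, R3}
  D3: {R5}
  D4: {R4, R6}
  D5: {R4}
  D6: {R7}
No 4 sites suffice: every size-4 union leaves at least one demand point uncovered.
But {D1, D2, D3, D4, D6} covers everything, so the minimum is 5.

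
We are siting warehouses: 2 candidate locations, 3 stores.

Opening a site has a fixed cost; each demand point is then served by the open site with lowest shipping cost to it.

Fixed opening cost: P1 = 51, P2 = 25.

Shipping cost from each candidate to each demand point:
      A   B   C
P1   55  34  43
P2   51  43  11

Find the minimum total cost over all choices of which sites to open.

130

Open {P2}: assign each demand point to its cheapest open site.
  A→P2 51, B→P2 43, C→P2 11
  shipping cost 105, fixed 25 → total 130.
Compare {P1, P2}: shipping cost 96 + fixed 76 = 172.
Compare {P1}: shipping cost 132 + fixed 51 = 183.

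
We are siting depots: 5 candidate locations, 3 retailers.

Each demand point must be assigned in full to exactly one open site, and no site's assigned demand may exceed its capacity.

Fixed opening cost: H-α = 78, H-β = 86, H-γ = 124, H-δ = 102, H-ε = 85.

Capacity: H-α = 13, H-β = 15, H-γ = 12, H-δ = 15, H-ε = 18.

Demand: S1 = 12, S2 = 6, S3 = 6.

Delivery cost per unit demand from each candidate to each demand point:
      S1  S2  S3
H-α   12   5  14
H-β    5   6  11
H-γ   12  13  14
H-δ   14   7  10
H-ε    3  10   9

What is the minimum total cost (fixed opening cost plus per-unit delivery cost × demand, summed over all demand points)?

283

Open {H-α, H-ε}; cheapest assignment that respects the capacities:
  H-α (cap 13, load 6): S2 — cost 6×5 = 30
  H-ε (cap 18, load 18): S1, S3 — cost 12×3 + 6×9 = 90
  Shipping 120, fixed 163 → total 283.
  Any other capacity-feasible assignment to {H-α, H-ε} ships for at least 120.
Compare {H-β, H-ε}: its best feasible assignment gives total 297.
Compare {H-δ, H-ε}: its best feasible assignment gives total 319.
Every other set of open sites that can feasibly serve all demand totals ≥ 297 even under its best assignment. Minimum: 283.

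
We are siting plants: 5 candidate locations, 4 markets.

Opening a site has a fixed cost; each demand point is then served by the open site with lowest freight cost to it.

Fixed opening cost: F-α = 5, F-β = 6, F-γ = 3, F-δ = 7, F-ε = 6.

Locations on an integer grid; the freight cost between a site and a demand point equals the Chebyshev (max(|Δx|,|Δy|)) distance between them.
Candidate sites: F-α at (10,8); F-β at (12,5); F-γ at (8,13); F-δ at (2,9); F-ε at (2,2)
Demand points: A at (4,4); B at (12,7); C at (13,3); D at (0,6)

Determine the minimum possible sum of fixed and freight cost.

22

Open {F-β, F-ε}: assign each demand point to its cheapest open site.
  A→F-ε 2, B→F-β 2, C→F-β 2, D→F-ε 4
  freight cost 10, fixed 12 → total 22.
Compare {F-α, F-ε}: freight cost 13 + fixed 11 = 24.
Compare {F-β, F-δ}: freight cost 12 + fixed 13 = 25.
Compare {F-β, F-γ, F-ε}: freight cost 10 + fixed 15 = 25.
All other subsets cost ≥ 24. Minimum total cost: 22.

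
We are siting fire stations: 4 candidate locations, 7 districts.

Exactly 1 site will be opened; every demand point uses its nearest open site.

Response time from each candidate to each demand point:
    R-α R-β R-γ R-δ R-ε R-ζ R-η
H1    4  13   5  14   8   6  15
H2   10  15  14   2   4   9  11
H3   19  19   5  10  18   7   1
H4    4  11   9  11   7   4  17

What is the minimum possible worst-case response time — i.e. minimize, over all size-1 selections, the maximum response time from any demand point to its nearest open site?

Open {H1}.
  Farthest demand point is R-η at response time 15 (to H1); all others are ≤ 15.
With {H2} the worst case is 15.
With {H4} the worst case is 17.
No size-1 selection achieves below 15.

15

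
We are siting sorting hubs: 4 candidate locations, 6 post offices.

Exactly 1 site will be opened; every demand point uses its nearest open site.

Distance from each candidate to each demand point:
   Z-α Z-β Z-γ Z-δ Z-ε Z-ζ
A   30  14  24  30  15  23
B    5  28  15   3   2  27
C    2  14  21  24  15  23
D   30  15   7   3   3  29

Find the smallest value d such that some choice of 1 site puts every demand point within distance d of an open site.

24

Open {C}.
  Farthest demand point is Z-δ at distance 24 (to C); all others are ≤ 24.
With {B} the worst case is 28.
With {A} the worst case is 30.
No size-1 selection achieves below 24.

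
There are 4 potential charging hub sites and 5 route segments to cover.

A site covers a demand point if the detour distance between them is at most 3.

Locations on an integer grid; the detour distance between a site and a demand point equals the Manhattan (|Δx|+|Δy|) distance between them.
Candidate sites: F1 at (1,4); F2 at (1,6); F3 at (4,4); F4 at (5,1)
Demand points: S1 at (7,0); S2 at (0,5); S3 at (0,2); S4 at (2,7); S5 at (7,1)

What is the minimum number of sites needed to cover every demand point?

Coverage sets (demand points within 3 of each site):
  F1: {S2, S3}
  F2: {S2, S4}
  F3: {}
  F4: {S1, S5}
No 2 sites suffice: every size-2 union leaves at least one demand point uncovered.
But {F1, F2, F4} covers everything, so the minimum is 3.

3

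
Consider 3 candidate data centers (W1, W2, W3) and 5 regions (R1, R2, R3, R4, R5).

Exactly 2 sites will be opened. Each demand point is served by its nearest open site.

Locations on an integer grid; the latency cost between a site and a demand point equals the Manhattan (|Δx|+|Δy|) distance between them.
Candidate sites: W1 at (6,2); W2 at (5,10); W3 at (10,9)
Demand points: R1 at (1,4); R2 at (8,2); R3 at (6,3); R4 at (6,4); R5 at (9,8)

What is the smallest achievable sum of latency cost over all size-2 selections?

Open {W1, W3}.
  R1→W1 7, R2→W1 2, R3→W1 1, R4→W1 2, R5→W3 2  ⇒ total 14.
Compare {W1, W2}: total 18.
Compare {W2, W3}: total 36.

14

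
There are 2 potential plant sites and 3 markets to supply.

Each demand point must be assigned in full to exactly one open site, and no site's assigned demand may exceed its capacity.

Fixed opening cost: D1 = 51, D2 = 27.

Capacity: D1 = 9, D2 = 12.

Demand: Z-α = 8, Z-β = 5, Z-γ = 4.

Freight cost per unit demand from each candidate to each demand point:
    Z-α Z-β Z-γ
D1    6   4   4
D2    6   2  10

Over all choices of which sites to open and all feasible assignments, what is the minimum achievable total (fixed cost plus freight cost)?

Open {D1, D2}; cheapest assignment that respects the capacities:
  D1 (cap 9, load 9): Z-β, Z-γ — cost 5×4 + 4×4 = 36
  D2 (cap 12, load 8): Z-α — cost 8×6 = 48
  Shipping 84, fixed 78 → total 162.
  Any other capacity-feasible assignment to {D1, D2} ships for at least 84.
Total demand is 17 and no other set of sites has combined capacity ≥ 17, so {D1, D2} is the only feasible choice of open sites. Minimum: 162.

162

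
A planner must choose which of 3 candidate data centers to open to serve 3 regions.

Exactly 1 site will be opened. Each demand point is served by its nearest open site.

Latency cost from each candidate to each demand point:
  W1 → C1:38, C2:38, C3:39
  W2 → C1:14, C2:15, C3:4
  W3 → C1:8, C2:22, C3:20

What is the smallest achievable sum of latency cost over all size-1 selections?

33

Open {W2}.
  C1→W2 14, C2→W2 15, C3→W2 4  ⇒ total 33.
Compare {W3}: total 50.
Compare {W1}: total 115.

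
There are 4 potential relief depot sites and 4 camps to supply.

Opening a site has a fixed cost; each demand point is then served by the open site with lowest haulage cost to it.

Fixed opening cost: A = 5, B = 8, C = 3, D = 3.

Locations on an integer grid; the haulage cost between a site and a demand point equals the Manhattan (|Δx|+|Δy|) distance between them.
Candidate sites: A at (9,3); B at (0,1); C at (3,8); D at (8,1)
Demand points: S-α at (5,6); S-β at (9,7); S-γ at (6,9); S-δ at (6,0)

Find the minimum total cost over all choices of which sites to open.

24

Open {C, D}: assign each demand point to its cheapest open site.
  S-α→C 4, S-β→C 7, S-γ→C 4, S-δ→D 3
  haulage cost 18, fixed 6 → total 24.
Compare {A, C}: haulage cost 18 + fixed 8 = 26.
Compare {A, C, D}: haulage cost 15 + fixed 11 = 26.
Compare {C}: haulage cost 26 + fixed 3 = 29.
All other subsets cost ≥ 26. Minimum total cost: 24.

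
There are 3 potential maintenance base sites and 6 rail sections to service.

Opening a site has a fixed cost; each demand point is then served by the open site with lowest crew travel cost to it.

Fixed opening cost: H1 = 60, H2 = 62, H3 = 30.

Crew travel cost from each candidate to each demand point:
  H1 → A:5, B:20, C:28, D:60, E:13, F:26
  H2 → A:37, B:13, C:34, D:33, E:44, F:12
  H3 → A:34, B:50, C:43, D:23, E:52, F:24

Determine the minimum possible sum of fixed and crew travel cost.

203

Open {H1, H3}: assign each demand point to its cheapest open site.
  A→H1 5, B→H1 20, C→H1 28, D→H3 23, E→H1 13, F→H3 24
  crew travel cost 113, fixed 90 → total 203.
Compare {H1}: crew travel cost 152 + fixed 60 = 212.
Compare {H1, H2}: crew travel cost 104 + fixed 122 = 226.
Compare {H2}: crew travel cost 173 + fixed 62 = 235.
All other subsets cost ≥ 212. Minimum total cost: 203.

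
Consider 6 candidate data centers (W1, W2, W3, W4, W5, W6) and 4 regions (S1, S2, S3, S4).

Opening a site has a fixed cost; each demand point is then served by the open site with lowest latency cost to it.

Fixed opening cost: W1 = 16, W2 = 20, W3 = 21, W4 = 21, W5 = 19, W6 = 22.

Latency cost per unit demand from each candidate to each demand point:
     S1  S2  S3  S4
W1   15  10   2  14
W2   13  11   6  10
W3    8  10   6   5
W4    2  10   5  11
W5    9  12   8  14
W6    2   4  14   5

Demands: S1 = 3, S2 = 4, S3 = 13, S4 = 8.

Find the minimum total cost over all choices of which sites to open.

126

Open {W1, W6}: assign each demand point to its cheapest open site.
  S1→W6 3×2=6, S2→W6 4×4=16, S3→W1 13×2=26, S4→W6 8×5=40
  latency cost 88, fixed 38 → total 126.
Compare {W1, W5, W6}: latency cost 88 + fixed 57 = 145.
Compare {W1, W2, W6}: latency cost 88 + fixed 58 = 146.
Compare {W1, W3, W6}: latency cost 88 + fixed 59 = 147.
All other subsets cost ≥ 145. Minimum total cost: 126.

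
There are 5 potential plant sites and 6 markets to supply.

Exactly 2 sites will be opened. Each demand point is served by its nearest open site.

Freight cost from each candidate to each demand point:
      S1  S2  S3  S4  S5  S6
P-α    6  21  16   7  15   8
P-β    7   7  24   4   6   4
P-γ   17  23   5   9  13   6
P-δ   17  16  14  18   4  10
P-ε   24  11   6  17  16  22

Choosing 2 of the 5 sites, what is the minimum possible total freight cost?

Open {P-β, P-γ}.
  S1→P-β 7, S2→P-β 7, S3→P-γ 5, S4→P-β 4, S5→P-β 6, S6→P-β 4  ⇒ total 33.
Compare {P-β, P-ε}: total 34.
Compare {P-β, P-δ}: total 40.
No size-2 selection does better; minimum is 33.

33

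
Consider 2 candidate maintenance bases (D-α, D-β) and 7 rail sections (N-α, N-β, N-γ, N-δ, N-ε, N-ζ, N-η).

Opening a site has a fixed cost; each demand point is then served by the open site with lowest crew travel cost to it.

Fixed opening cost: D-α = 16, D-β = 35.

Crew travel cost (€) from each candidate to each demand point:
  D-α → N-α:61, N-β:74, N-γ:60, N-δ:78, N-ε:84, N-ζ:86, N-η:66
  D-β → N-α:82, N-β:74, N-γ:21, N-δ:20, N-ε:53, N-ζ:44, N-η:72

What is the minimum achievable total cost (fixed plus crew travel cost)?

Open {D-α, D-β}: assign each demand point to its cheapest open site.
  N-α→D-α 61, N-β→D-α 74, N-γ→D-β 21, N-δ→D-β 20, N-ε→D-β 53, N-ζ→D-β 44, N-η→D-α 66
  crew travel cost 339, fixed 51 → total 390.
Compare {D-β}: crew travel cost 366 + fixed 35 = 401.
Compare {D-α}: crew travel cost 509 + fixed 16 = 525.

390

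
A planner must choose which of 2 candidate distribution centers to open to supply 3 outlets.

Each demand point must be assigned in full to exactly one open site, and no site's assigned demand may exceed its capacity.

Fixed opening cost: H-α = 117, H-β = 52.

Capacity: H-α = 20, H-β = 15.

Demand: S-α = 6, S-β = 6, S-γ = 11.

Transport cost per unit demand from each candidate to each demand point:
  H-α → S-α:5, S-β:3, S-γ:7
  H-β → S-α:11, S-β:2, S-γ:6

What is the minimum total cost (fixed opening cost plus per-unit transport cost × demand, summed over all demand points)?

283

Open {H-α, H-β}; cheapest assignment that respects the capacities:
  H-α (cap 20, load 12): S-α, S-β — cost 6×5 + 6×3 = 48
  H-β (cap 15, load 11): S-γ — cost 11×6 = 66
  Shipping 114, fixed 169 → total 283.
  Any other capacity-feasible assignment to {H-α, H-β} ships for at least 114.
Total demand is 23 and no other set of sites has combined capacity ≥ 23, so {H-α, H-β} is the only feasible choice of open sites. Minimum: 283.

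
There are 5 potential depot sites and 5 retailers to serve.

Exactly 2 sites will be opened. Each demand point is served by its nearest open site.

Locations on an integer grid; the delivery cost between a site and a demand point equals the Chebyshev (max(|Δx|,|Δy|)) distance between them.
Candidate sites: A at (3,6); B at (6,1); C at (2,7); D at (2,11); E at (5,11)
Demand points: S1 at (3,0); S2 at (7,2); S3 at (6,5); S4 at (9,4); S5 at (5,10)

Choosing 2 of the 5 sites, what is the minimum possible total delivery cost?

12

Open {B, E}.
  S1→B 3, S2→B 1, S3→B 4, S4→B 3, S5→E 1  ⇒ total 12.
Compare {A, B}: total 14.
Compare {B, C}: total 14.
No size-2 selection does better; minimum is 12.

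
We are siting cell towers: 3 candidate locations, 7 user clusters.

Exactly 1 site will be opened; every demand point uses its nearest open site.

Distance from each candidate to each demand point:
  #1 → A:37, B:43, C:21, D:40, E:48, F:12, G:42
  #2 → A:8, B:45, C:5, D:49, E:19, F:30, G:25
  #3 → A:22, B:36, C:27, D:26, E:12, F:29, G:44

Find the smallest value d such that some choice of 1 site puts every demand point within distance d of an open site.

44

Open {#3}.
  Farthest demand point is G at distance 44 (to #3); all others are ≤ 44.
With {#1} the worst case is 48.
With {#2} the worst case is 49.
No size-1 selection achieves below 44.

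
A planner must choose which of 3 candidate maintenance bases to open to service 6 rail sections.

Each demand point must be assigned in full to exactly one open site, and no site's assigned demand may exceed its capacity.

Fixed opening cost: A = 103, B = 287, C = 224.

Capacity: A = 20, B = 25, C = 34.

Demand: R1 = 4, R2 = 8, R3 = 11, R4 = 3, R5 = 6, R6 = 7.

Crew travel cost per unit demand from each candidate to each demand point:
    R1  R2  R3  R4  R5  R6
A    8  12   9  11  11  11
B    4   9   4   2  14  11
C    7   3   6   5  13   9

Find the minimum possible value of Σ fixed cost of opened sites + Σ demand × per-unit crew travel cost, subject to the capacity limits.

589

Open {A, C}; cheapest assignment that respects the capacities:
  A (cap 20, load 6): R5 — cost 6×11 = 66
  C (cap 34, load 33): R1, R2, R3, R4, R6 — cost 4×7 + 8×3 + 11×6 + 3×5 + 7×9 = 196
  Shipping 262, fixed 327 → total 589.
  Any other capacity-feasible assignment to {A, C} ships for at least 262.
Compare {A, B}: its best feasible assignment gives total 687.
Compare {B, C}: its best feasible assignment gives total 742.
Every other set of open sites that can feasibly serve all demand totals ≥ 687 even under its best assignment. Minimum: 589.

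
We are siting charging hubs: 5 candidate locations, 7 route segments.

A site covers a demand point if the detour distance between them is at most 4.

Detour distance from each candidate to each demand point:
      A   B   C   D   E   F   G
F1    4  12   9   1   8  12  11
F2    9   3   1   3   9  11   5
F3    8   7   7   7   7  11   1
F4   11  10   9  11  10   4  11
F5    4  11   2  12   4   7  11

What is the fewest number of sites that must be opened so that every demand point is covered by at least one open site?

Coverage sets (demand points within 4 of each site):
  F1: {A, D}
  F2: {B, C, D}
  F3: {G}
  F4: {F}
  F5: {A, C, E}
No 3 sites suffice: every size-3 union leaves at least one demand point uncovered.
But {F2, F3, F4, F5} covers everything, so the minimum is 4.

4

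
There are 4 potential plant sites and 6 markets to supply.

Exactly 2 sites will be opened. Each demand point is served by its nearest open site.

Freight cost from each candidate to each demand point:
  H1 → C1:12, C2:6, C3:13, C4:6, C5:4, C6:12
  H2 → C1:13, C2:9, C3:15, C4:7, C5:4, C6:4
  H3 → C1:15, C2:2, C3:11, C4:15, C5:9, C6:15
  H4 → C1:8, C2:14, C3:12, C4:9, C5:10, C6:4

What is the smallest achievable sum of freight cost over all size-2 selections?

Open {H1, H4}.
  C1→H4 8, C2→H1 6, C3→H4 12, C4→H1 6, C5→H1 4, C6→H4 4  ⇒ total 40.
Compare {H2, H3}: total 41.
Compare {H3, H4}: total 43.
No size-2 selection does better; minimum is 40.

40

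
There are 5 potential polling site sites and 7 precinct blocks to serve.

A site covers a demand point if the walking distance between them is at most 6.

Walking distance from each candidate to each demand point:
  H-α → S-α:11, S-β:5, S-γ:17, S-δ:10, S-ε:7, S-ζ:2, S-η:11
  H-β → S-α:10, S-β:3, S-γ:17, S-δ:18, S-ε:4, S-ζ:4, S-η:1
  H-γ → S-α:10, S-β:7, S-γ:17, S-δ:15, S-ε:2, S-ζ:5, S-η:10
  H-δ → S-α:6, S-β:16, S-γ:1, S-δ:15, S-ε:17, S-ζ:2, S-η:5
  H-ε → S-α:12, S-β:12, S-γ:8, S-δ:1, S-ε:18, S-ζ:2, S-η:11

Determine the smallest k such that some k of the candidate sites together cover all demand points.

Coverage sets (demand points within 6 of each site):
  H-α: {S-β, S-ζ}
  H-β: {S-β, S-ε, S-ζ, S-η}
  H-γ: {S-ε, S-ζ}
  H-δ: {S-α, S-γ, S-ζ, S-η}
  H-ε: {S-δ, S-ζ}
No 2 sites suffice: every size-2 union leaves at least one demand point uncovered.
But {H-β, H-δ, H-ε} covers everything, so the minimum is 3.

3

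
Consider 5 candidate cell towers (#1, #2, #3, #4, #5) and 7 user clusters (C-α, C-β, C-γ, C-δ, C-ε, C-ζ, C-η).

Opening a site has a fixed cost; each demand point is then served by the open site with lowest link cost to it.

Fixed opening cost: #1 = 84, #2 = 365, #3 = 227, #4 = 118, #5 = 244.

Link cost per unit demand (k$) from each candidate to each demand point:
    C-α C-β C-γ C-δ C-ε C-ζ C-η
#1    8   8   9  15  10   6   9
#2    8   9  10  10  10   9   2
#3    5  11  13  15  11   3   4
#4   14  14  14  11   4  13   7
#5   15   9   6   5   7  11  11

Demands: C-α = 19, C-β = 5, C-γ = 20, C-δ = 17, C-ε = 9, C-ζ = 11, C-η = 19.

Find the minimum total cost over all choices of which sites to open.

Open {#3, #5}: assign each demand point to its cheapest open site.
  C-α→#3 19×5=95, C-β→#5 5×9=45, C-γ→#5 20×6=120, C-δ→#5 17×5=85, C-ε→#5 9×7=63, C-ζ→#3 11×3=33, C-η→#3 19×4=76
  link cost 517, fixed 471 → total 988.
Compare {#1, #4}: link cost 794 + fixed 202 = 996.
Compare {#1, #5}: link cost 697 + fixed 328 = 1025.
Compare {#1}: link cost 954 + fixed 84 = 1038.
All other subsets cost ≥ 996. Minimum total cost: 988.

988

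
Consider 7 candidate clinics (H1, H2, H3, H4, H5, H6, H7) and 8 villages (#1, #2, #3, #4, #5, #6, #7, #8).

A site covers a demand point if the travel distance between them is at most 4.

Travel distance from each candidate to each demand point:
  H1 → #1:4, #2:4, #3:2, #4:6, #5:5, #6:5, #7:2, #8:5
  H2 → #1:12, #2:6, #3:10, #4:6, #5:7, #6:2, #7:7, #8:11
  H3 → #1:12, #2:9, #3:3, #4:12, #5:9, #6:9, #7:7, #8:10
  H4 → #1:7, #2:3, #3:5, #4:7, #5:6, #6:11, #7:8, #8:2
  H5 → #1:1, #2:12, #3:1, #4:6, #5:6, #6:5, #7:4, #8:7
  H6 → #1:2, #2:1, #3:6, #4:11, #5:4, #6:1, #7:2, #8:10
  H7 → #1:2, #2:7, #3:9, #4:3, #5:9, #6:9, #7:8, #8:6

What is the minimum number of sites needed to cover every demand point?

Coverage sets (demand points within 4 of each site):
  H1: {#1, #2, #3, #7}
  H2: {#6}
  H3: {#3}
  H4: {#2, #8}
  H5: {#1, #3, #7}
  H6: {#1, #2, #5, #6, #7}
  H7: {#1, #4}
No 3 sites suffice: every size-3 union leaves at least one demand point uncovered.
But {H1, H4, H6, H7} covers everything, so the minimum is 4.

4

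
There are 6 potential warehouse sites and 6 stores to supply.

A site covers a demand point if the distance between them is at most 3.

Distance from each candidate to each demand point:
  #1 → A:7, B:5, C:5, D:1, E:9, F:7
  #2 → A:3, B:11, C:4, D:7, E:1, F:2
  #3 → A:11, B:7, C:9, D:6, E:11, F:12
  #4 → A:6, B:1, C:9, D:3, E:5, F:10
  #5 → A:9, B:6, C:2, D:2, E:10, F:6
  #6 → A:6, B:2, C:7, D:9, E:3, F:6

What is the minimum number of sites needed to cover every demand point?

Coverage sets (demand points within 3 of each site):
  #1: {D}
  #2: {A, E, F}
  #3: {}
  #4: {B, D}
  #5: {C, D}
  #6: {B, E}
No 2 sites suffice: every size-2 union leaves at least one demand point uncovered.
But {#2, #4, #5} covers everything, so the minimum is 3.

3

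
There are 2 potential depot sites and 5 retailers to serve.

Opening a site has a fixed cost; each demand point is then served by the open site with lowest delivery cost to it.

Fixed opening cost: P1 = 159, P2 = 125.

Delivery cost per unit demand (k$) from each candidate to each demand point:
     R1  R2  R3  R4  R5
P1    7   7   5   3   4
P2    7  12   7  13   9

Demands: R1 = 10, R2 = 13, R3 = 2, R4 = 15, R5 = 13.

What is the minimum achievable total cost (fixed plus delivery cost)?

Open {P1}: assign each demand point to its cheapest open site.
  R1→P1 10×7=70, R2→P1 13×7=91, R3→P1 2×5=10, R4→P1 15×3=45, R5→P1 13×4=52
  delivery cost 268, fixed 159 → total 427.
Compare {P1, P2}: delivery cost 268 + fixed 284 = 552.
Compare {P2}: delivery cost 552 + fixed 125 = 677.

427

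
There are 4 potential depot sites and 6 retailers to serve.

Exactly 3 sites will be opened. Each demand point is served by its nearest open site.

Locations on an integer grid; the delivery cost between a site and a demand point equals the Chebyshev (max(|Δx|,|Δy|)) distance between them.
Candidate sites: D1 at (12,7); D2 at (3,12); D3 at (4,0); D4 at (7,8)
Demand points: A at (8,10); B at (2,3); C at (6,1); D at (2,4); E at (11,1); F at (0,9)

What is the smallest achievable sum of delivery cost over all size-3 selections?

21

Open {D2, D3, D4}.
  A→D4 2, B→D3 3, C→D3 2, D→D3 4, E→D3 7, F→D2 3  ⇒ total 21.
Compare {D1, D2, D3}: total 22.
Compare {D1, D3, D4}: total 24.
No size-3 selection does better; minimum is 21.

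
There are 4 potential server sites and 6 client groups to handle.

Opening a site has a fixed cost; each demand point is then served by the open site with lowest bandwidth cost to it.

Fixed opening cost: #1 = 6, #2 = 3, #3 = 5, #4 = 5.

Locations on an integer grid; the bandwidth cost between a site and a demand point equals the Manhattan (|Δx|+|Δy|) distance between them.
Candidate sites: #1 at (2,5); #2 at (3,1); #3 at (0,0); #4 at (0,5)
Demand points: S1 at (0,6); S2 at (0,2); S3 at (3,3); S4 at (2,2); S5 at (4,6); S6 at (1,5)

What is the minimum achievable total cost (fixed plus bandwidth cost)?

Open {#2, #4}: assign each demand point to its cheapest open site.
  S1→#4 1, S2→#4 3, S3→#2 2, S4→#2 2, S5→#4 5, S6→#4 1
  bandwidth cost 14, fixed 8 → total 22.
Compare {#1}: bandwidth cost 18 + fixed 6 = 24.
Compare {#1, #2}: bandwidth cost 15 + fixed 9 = 24.
Compare {#4}: bandwidth cost 20 + fixed 5 = 25.
All other subsets cost ≥ 24. Minimum total cost: 22.

22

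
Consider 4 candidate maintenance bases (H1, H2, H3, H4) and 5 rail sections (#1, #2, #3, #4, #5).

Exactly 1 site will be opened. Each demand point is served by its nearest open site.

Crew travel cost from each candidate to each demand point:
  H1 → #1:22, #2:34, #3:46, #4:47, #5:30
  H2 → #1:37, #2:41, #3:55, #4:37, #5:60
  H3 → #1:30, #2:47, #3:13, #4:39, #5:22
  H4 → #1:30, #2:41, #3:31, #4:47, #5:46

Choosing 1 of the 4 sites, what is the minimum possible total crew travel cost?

Open {H3}.
  #1→H3 30, #2→H3 47, #3→H3 13, #4→H3 39, #5→H3 22  ⇒ total 151.
Compare {H1}: total 179.
Compare {H4}: total 195.
No size-1 selection does better; minimum is 151.

151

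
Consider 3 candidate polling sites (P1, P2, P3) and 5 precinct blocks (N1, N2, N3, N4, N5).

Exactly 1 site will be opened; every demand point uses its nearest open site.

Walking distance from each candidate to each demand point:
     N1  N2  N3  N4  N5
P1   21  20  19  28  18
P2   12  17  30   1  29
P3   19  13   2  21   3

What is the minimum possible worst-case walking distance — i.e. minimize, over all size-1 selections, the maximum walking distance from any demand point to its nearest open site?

21

Open {P3}.
  Farthest demand point is N4 at walking distance 21 (to P3); all others are ≤ 21.
With {P1} the worst case is 28.
With {P2} the worst case is 30.
No size-1 selection achieves below 21.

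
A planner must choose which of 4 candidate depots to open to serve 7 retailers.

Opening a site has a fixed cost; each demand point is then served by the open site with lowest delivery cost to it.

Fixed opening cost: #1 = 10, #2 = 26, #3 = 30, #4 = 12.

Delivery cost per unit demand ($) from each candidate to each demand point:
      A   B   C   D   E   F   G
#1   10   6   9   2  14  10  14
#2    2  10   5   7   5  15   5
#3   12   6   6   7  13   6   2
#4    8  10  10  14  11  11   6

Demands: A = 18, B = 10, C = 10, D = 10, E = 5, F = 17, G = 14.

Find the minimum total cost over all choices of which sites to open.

387

Open {#1, #2, #3}: assign each demand point to its cheapest open site.
  A→#2 18×2=36, B→#1 10×6=60, C→#2 10×5=50, D→#1 10×2=20, E→#2 5×5=25, F→#3 17×6=102, G→#3 14×2=28
  delivery cost 321, fixed 66 → total 387.
Compare {#1, #2, #3, #4}: delivery cost 321 + fixed 78 = 399.
Compare {#2, #3}: delivery cost 371 + fixed 56 = 427.
Compare {#2, #3, #4}: delivery cost 371 + fixed 68 = 439.
All other subsets cost ≥ 399. Minimum total cost: 387.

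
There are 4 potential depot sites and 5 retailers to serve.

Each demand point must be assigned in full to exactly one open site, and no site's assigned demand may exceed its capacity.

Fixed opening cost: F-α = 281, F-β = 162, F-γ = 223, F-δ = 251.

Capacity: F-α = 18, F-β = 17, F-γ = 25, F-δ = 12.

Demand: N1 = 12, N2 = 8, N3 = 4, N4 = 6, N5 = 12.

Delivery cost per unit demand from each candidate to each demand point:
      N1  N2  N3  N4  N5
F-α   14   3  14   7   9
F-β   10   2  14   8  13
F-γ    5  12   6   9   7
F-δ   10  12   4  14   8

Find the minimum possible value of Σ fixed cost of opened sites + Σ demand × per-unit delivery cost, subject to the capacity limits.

Open {F-α, F-γ}; cheapest assignment that respects the capacities:
  F-α (cap 18, load 18): N2, N3, N4 — cost 8×3 + 4×14 + 6×7 = 122
  F-γ (cap 25, load 24): N1, N5 — cost 12×5 + 12×7 = 144
  Shipping 266, fixed 504 → total 770.
  Any other capacity-feasible assignment to {F-α, F-γ} ships for at least 266.
Compare {F-β, F-γ, F-δ}: its best feasible assignment gives total 860.
Compare {F-α, F-β, F-γ}: its best feasible assignment gives total 916.
Every other set of open sites that can feasibly serve all demand totals ≥ 860 even under its best assignment. Minimum: 770.

770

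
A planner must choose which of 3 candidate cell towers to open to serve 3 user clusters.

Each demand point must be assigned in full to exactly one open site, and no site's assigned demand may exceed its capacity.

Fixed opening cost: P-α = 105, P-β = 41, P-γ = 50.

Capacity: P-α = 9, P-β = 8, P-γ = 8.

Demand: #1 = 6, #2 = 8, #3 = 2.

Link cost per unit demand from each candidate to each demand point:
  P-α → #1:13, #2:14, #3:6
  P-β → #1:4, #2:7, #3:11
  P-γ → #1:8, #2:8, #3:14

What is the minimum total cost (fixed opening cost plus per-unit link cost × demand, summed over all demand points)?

Open {P-β, P-γ}; cheapest assignment that respects the capacities:
  P-β (cap 8, load 8): #1, #3 — cost 6×4 + 2×11 = 46
  P-γ (cap 8, load 8): #2 — cost 8×8 = 64
  Shipping 110, fixed 91 → total 201.
  Any other capacity-feasible assignment to {P-β, P-γ} ships for at least 110.
Compare {P-α, P-β}: its best feasible assignment gives total 292.
Compare {P-α, P-β, P-γ}: its best feasible assignment gives total 296.
Every other set of open sites that can feasibly serve all demand totals ≥ 292 even under its best assignment. Minimum: 201.

201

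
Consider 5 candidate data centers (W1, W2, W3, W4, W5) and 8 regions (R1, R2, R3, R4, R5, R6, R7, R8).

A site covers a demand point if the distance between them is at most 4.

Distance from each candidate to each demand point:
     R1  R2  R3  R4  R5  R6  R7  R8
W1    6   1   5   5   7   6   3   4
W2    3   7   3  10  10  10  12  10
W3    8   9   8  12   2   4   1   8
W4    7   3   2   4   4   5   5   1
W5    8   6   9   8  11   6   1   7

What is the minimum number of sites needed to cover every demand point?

3

Coverage sets (demand points within 4 of each site):
  W1: {R2, R7, R8}
  W2: {R1, R3}
  W3: {R5, R6, R7}
  W4: {R2, R3, R4, R5, R8}
  W5: {R7}
No 2 sites suffice: every size-2 union leaves at least one demand point uncovered.
But {W2, W3, W4} covers everything, so the minimum is 3.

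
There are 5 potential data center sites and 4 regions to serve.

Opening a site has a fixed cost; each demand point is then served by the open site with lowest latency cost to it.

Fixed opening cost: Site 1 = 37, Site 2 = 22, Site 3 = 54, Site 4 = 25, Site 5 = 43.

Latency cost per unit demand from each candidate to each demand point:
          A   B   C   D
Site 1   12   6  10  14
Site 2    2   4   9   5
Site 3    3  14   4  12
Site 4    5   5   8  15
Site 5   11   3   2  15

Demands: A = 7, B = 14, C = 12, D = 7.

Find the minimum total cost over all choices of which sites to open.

Open {Site 2, Site 5}: assign each demand point to its cheapest open site.
  A→Site 2 7×2=14, B→Site 5 14×3=42, C→Site 5 12×2=24, D→Site 2 7×5=35
  latency cost 115, fixed 65 → total 180.
Compare {Site 2, Site 4, Site 5}: latency cost 115 + fixed 90 = 205.
Compare {Site 1, Site 2, Site 5}: latency cost 115 + fixed 102 = 217.
Compare {Site 2, Site 3}: latency cost 153 + fixed 76 = 229.
All other subsets cost ≥ 205. Minimum total cost: 180.

180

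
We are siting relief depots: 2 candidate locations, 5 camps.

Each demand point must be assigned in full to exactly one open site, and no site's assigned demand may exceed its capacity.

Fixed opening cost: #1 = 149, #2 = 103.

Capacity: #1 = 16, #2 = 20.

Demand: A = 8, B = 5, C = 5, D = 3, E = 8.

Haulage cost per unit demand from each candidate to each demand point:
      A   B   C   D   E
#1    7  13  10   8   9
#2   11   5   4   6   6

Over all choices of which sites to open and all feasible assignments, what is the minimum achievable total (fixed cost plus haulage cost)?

425

Open {#1, #2}; cheapest assignment that respects the capacities:
  #1 (cap 16, load 11): A, D — cost 8×7 + 3×8 = 80
  #2 (cap 20, load 18): B, C, E — cost 5×5 + 5×4 + 8×6 = 93
  Shipping 173, fixed 252 → total 425.
  Any other capacity-feasible assignment to {#1, #2} ships for at least 173.
Total demand is 29 and no other set of sites has combined capacity ≥ 29, so {#1, #2} is the only feasible choice of open sites. Minimum: 425.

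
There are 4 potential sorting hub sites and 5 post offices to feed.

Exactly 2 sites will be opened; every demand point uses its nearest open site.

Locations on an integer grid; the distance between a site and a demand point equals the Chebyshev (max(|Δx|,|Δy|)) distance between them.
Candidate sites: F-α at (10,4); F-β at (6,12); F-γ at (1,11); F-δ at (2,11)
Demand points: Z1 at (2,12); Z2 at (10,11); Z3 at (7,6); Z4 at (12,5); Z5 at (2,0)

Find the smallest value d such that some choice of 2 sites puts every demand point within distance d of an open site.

Open {F-α, F-β}.
  Farthest demand point is Z5 at distance 8 (to F-α); all others are ≤ 8.
With {F-α, F-γ} the worst case is 8.
With {F-α, F-δ} the worst case is 8.
No size-2 selection achieves below 8.

8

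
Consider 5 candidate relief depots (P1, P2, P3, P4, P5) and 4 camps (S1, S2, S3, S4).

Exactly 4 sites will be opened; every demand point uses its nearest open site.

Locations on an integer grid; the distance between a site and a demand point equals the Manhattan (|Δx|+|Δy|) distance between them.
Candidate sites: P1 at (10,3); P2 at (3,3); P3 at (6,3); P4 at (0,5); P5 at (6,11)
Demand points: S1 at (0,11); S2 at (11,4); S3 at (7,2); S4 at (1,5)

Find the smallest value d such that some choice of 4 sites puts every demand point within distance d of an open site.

Open {P1, P2, P3, P4}.
  Farthest demand point is S1 at distance 6 (to P4); all others are ≤ 6.
With {P1, P2, P3, P5} the worst case is 6.
With {P1, P2, P4, P5} the worst case is 6.
No size-4 selection achieves below 6.

6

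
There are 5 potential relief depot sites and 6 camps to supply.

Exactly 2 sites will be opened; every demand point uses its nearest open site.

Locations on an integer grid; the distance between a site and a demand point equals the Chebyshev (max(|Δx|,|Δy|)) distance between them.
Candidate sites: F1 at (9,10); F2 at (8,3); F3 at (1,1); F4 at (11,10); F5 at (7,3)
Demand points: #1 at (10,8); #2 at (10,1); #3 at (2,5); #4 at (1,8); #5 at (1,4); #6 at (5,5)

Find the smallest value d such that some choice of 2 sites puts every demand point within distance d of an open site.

6

Open {F1, F5}.
  Farthest demand point is #4 at distance 6 (to F5); all others are ≤ 6.
With {F2, F5} the worst case is 6.
With {F3, F5} the worst case is 6.
No size-2 selection achieves below 6.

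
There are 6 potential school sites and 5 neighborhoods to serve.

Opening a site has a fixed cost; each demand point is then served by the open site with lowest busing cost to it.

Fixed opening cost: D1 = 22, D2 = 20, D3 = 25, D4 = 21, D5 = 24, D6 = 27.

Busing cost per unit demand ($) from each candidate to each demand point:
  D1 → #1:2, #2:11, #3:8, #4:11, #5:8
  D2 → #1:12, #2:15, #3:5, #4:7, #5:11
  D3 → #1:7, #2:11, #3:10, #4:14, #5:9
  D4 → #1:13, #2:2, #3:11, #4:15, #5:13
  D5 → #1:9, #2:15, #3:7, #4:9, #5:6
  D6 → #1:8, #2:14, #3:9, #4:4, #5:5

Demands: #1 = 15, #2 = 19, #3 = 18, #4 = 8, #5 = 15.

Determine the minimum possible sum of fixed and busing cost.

Open {D1, D2, D4, D6}: assign each demand point to its cheapest open site.
  #1→D1 15×2=30, #2→D4 19×2=38, #3→D2 18×5=90, #4→D6 8×4=32, #5→D6 15×5=75
  busing cost 265, fixed 90 → total 355.
Compare {D1, D2, D4, D5, D6}: busing cost 265 + fixed 114 = 379.
Compare {D1, D2, D3, D4, D6}: busing cost 265 + fixed 115 = 380.
Compare {D1, D4, D6}: busing cost 319 + fixed 70 = 389.
All other subsets cost ≥ 379. Minimum total cost: 355.

355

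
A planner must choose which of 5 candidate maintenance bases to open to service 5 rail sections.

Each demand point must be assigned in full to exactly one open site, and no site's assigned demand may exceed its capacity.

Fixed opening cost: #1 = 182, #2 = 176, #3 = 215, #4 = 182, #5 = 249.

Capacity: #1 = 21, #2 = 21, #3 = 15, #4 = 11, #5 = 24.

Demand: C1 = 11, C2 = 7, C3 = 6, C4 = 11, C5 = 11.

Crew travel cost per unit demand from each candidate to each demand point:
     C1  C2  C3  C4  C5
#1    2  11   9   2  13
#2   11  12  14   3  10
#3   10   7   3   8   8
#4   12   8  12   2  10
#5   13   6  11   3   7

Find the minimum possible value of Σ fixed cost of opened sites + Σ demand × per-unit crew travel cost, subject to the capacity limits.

830

Open {#1, #4, #5}; cheapest assignment that respects the capacities:
  #1 (cap 21, load 17): C1, C3 — cost 11×2 + 6×9 = 76
  #4 (cap 11, load 11): C4 — cost 11×2 = 22
  #5 (cap 24, load 18): C2, C5 — cost 7×6 + 11×7 = 119
  Shipping 217, fixed 613 → total 830.
  Any other capacity-feasible assignment to {#1, #4, #5} ships for at least 217.
Compare {#1, #2, #4}: its best feasible assignment gives total 832.
Compare {#1, #2, #5}: its best feasible assignment gives total 835.
Every other set of open sites that can feasibly serve all demand totals ≥ 832 even under its best assignment. Minimum: 830.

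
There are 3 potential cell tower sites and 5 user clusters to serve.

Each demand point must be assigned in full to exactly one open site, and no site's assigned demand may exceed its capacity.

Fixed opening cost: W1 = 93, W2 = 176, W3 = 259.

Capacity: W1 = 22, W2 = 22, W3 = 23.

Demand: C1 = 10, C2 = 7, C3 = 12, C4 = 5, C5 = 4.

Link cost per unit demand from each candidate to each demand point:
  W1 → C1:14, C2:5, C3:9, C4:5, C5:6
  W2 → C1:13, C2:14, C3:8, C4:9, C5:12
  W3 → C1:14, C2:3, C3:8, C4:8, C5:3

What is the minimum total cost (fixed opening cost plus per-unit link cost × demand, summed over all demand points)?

579

Open {W1, W2}; cheapest assignment that respects the capacities:
  W1 (cap 22, load 16): C2, C4, C5 — cost 7×5 + 5×5 + 4×6 = 84
  W2 (cap 22, load 22): C1, C3 — cost 10×13 + 12×8 = 226
  Shipping 310, fixed 269 → total 579.
  Any other capacity-feasible assignment to {W1, W2} ships for at least 310.
Compare {W1, W3}: its best feasible assignment gives total 646.
Compare {W2, W3}: its best feasible assignment gives total 734.
Every other set of open sites that can feasibly serve all demand totals ≥ 646 even under its best assignment. Minimum: 579.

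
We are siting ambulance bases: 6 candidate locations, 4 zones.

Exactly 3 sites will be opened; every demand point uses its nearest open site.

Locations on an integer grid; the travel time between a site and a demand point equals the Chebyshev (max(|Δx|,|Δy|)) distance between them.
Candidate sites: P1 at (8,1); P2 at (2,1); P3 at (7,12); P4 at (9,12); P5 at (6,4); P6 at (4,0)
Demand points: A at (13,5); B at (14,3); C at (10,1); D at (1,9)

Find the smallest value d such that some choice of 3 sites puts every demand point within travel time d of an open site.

6

Open {P1, P2, P3}.
  Farthest demand point is B at travel time 6 (to P1); all others are ≤ 6.
With {P1, P2, P5} the worst case is 6.
With {P1, P3, P4} the worst case is 6.
No size-3 selection achieves below 6.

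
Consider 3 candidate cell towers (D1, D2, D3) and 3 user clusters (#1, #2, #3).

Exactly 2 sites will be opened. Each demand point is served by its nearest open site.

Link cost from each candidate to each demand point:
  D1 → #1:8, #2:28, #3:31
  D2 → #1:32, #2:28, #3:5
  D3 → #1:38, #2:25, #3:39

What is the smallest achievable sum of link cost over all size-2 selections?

Open {D1, D2}.
  #1→D1 8, #2→D1 28, #3→D2 5  ⇒ total 41.
Compare {D2, D3}: total 62.
Compare {D1, D3}: total 64.

41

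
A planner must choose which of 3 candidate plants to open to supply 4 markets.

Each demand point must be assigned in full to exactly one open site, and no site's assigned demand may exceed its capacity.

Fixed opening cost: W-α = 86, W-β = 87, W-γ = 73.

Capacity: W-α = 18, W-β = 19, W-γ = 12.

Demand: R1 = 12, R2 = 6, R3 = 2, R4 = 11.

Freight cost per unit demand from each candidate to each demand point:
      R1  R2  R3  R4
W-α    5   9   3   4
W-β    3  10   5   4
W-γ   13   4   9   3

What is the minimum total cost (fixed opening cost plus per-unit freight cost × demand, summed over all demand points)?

317

Open {W-α, W-β}; cheapest assignment that respects the capacities:
  W-α (cap 18, load 17): R2, R4 — cost 6×9 + 11×4 = 98
  W-β (cap 19, load 14): R1, R3 — cost 12×3 + 2×5 = 46
  Shipping 144, fixed 173 → total 317.
  Any other capacity-feasible assignment to {W-α, W-β} ships for at least 144.
Compare {W-α, W-β, W-γ}: its best feasible assignment gives total 356.
Compare {W-β, W-γ}: its best feasible assignment gives total 430.
Every other set of open sites that can feasibly serve all demand totals ≥ 356 even under its best assignment. Minimum: 317.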